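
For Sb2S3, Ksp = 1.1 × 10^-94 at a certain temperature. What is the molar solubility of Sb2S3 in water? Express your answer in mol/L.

s ≈ 6.3 × 10^-20 M

Sb2S3(s) ⇌ 2 Sb^3+ + 3 S^2-
Ksp = [Sb^3+]^2[S^2-]^3
With molar solubility s: [Sb^3+] = 2s, [S^2-] = 3s.
Ksp = (2s)^2(3s)^3 = 108s^5
Solving, s = (1.1 × 10^-94/108)^(1/5) = 6.3 × 10^-20 M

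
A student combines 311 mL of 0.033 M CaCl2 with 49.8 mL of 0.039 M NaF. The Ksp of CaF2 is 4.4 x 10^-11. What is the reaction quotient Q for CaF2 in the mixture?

Q ≈ 8.2 x 10^-7

Total volume = 311 + 49.8 = 360.8 mL.
[Ca^2+] = 3.3 x 10^-2 × (311/360.8) = 2.84 x 10^-2 M
[F^-] = 3.9 x 10^-2 × (49.8/360.8) = 5.38 × 10^-3 M
CaF2(s) ⇌ Ca^2+(aq) + 2 F^-(aq), so Q = [Ca^2+][F^-]^2
Q = (2.84 × 10^-2)(5.38 x 10^-3)^2 = 8.2 x 10^-7
Q > Ksp, so CaF2 will precipitate.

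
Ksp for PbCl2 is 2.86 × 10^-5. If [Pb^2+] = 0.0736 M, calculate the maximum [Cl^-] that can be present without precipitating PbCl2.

[Cl^-] = 1.97 × 10^-2 M

PbCl2(s) <=> Pb^2+(aq) + 2 Cl^-(aq)
Ksp = [Pb^2+][Cl^-]^2
Precipitation begins when Q = Ksp. With [Pb^2+] = 0.0736 M:
2.86 × 10^-5 = (0.0736) × [Cl^-]^2
[Cl^-] = (2.86 × 10^-5 / 7.36 × 10^-2)^(1/2) = 1.97 × 10^-2 M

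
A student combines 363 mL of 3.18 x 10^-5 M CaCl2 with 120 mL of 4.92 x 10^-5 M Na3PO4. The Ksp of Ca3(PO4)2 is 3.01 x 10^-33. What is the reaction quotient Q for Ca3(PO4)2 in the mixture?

2.04e-24

Total volume = 363 + 120 = 483 mL.
[Ca^2+] = 3.18 x 10^-5 × (363/483) = 2.390 × 10^-5 M
[PO4^3-] = 4.92 x 10^-5 × (120/483) = 1.222 × 10^-5 M
Ca3(PO4)2(s) ⇌ 3 Ca^2+ + 2 PO4^3-, so Q = [Ca^2+]^3[PO4^3-]^2
Q = (2.390 x 10^-5)^3(1.222 x 10^-5)^2 = 2.04 × 10^-24
Q > Ksp, so Ca3(PO4)2 will precipitate.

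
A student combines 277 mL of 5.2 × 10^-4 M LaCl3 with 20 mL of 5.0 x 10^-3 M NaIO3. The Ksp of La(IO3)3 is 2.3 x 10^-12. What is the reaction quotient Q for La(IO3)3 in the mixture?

1.9e-14

Total volume = 277 + 20 = 297 mL.
[La^3+] = 5.2 x 10^-4 × (277/297) = 4.85 x 10^-4 M
[IO3^-] = 5.0 × 10^-3 × (20/297) = 3.37 × 10^-4 M
La(IO3)3(s) <=> La^3+ + 3 IO3^-, so Q = [La^3+][IO3^-]^3
Q = (4.85 x 10^-4)(3.37 x 10^-4)^3 = 1.9 x 10^-14
Q < Ksp, so no precipitate of La(IO3)3 forms.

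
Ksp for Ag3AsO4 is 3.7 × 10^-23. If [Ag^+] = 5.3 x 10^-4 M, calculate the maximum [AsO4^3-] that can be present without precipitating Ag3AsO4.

[AsO4^3-] ≈ 2.5 × 10^-13 M

Ag3AsO4(s) ⇌ 3 Ag^+ + AsO4^3-
Ksp = [Ag^+]^3[AsO4^3-]
Precipitation begins when Q = Ksp. With [Ag^+] = 5.3 x 10^-4 M:
3.7 × 10^-23 = (5.3 x 10^-4)^3 × [AsO4^3-]
[AsO4^3-] = (3.7 × 10^-23 / 1.49 x 10^-10) = 2.5 × 10^-13 M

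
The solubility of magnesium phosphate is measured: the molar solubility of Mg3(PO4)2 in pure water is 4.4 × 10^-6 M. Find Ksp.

Ksp = 1.8 × 10^-25

Mg3(PO4)2(s) ⇌ 3 Mg^2+(aq) + 2 PO4^3-(aq)
If s mol/L of Mg3(PO4)2 dissolves, [Mg^2+] = 3s and [PO4^3-] = 2s.
Ksp = [Mg^2+]^3[PO4^3-]^2
So Ksp = (3s)^3 × (2s)^2 = 108s^5
With s = 4.4 × 10^-6: Ksp = 1.8 × 10^-25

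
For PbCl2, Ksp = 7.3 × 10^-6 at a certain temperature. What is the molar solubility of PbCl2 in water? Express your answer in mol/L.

PbCl2(s) ⇌ Pb^2+ + 2 Cl^-
Ksp = [Pb^2+][Cl^-]^2
If s mol/L of PbCl2 dissolves, [Pb^2+] = s and [Cl^-] = 2s.
So Ksp = s × (2s)^2 = 4s^3
s = (7.3 × 10^-6 / 4)^(1/3) = 1.2 x 10^-2 M

s = 1.2e-2 M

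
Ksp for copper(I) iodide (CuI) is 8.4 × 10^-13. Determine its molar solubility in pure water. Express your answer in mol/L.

s = 9.2e-7 M

CuI(s) ⇌ Cu^+(aq) + I^-(aq)
Ksp = [Cu^+][I^-]
If s mol/L of CuI dissolves, [Cu^+] = s and [I^-] = s.
Ksp = s^2
s = √(8.4 × 10^-13) = 9.2 x 10^-7 M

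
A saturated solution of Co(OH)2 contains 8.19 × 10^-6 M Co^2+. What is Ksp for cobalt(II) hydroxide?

Co(OH)2(s) ⇌ Co^2+(aq) + 2 OH^-(aq)
Stoichiometry gives [OH^-] = (2/1)[Co^2+] = 1.638 × 10^-5 M.
Ksp = [Co^2+][OH^-]^2
Ksp = 8.19 × 10^-6 × (1.638 x 10^-5)^2 = 2.20 × 10^-15

Ksp ≈ 2.20e-15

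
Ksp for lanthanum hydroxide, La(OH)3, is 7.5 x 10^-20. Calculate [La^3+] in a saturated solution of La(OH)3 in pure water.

[La^3+] ≈ 7.3e-6 M

La(OH)3(s) ⇌ La^3+ + 3 OH^-
Ksp = [La^3+][OH^-]^3
If s mol/L of La(OH)3 dissolves, [La^3+] = s and [OH^-] = 3s.
Ksp = s(3s)^3 = 27s^4
s^4 = 7.5 x 10^-20 / 27, so s = 7.26 × 10^-6 M
[La^3+] = s = 7.3 x 10^-6 M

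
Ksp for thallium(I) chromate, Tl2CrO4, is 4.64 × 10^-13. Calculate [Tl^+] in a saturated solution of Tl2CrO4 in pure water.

Tl2CrO4(s) <=> 2 Tl^+(aq) + CrO4^2-(aq)
Ksp = [Tl^+]^2[CrO4^2-]
With molar solubility s: [Tl^+] = 2s, [CrO4^2-] = s.
Substituting: Ksp = (2s)^2s = 4s^3
s^3 = 4.64 × 10^-13 / 4, so s = 4.877 x 10^-5 M
[Tl^+] = 2s = 9.75 × 10^-5 M

9.75e-5 M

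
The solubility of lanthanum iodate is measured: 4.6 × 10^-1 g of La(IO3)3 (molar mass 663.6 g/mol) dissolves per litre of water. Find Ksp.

Molar solubility s = (4.6 × 10^-1 g/L) / (663.6 g/mol) = 6.93 × 10^-4 M.
La(IO3)3(s) ⇌ La^3+ + 3 IO3^-
If s mol/L of La(IO3)3 dissolves, [La^3+] = s and [IO3^-] = 3s.
Ksp = [La^3+][IO3^-]^3
Substituting: Ksp = s(3s)^3 = 27s^4
Ksp = 27 × (6.93 x 10^-4)^4 = 6.2 × 10^-12

Ksp ≈ 6.2 × 10^-12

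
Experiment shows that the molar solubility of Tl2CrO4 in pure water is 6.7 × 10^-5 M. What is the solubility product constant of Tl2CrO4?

Tl2CrO4(s) <=> 2 Tl^+(aq) + CrO4^2-(aq)
Let s = molar solubility. Then [Tl^+] = 2s and [CrO4^2-] = s.
Ksp = [Tl^+]^2[CrO4^2-]
Ksp = (2s)^2s = 4s^3
Ksp = 4 × (6.7 × 10^-5)^3 = 1.2 × 10^-12

Ksp ≈ 1.2e-12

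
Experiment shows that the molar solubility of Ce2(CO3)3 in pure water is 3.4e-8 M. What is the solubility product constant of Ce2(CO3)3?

Ce2(CO3)3(s) ⇌ 2 Ce^3+ + 3 CO3^2-
With molar solubility s: [Ce^3+] = 2s, [CO3^2-] = 3s.
Ksp = [Ce^3+]^2[CO3^2-]^3
Substituting: Ksp = (2s)^2(3s)^3 = 108s^5
Ksp = 108 × (3.4 × 10^-8)^5 = 4.9 × 10^-36

Ksp = 4.9e-36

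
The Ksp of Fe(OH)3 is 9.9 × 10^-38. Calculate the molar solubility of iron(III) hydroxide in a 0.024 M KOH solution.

Fe(OH)3(s) ⇌ Fe^3+(aq) + 3 OH^-(aq)
Ksp = [Fe^3+][OH^-]^3
If s mol/L dissolves here, [Fe^3+] = s, [OH^-] = 0.024 + 3s ≈ 0.024 (common-ion effect: OH^- is already 0.024 M).
Ksp ≈ s × (0.024)^3
s = 7.2 × 10^-33 M
Check: 3s = 2.1 x 10^-32 ≪ 0.024, so the approximation is valid.

s ≈ 7.2 × 10^-33 M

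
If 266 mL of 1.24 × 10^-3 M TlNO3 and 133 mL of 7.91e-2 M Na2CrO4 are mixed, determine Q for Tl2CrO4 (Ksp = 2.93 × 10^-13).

1.80 × 10^-8

Total volume = 266 + 133 = 399 mL.
[Tl^+] = 1.24 × 10^-3 × (266/399) = 8.267 x 10^-4 M
[CrO4^2-] = 7.91 × 10^-2 × (133/399) = 2.637 x 10^-2 M
Tl2CrO4(s) <=> 2 Tl^+(aq) + CrO4^2-(aq), so Q = [Tl^+]^2[CrO4^2-]
Q = (8.267 × 10^-4)^2(2.637 × 10^-2) = 1.80 × 10^-8
Q > Ksp, so Tl2CrO4 will precipitate.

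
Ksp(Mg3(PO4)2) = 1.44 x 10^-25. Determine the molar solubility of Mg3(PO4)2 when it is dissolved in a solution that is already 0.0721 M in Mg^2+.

s = 9.80 × 10^-12 M

Mg3(PO4)2(s) ⇌ 3 Mg^2+ + 2 PO4^3-
Ksp = [Mg^2+]^3[PO4^3-]^2
Let s be the molar solubility in this solution. [Mg^2+] = 0.0721 + 3s ≈ 0.0721, [PO4^3-] = 2s (since the Mg^2+ already present dominates).
Ksp ≈ (0.0721)^3 × (2s)^2
s = 9.80 x 10^-12 M
Check: 3s = 2.9 × 10^-11 ≪ 0.0721, so the approximation is valid.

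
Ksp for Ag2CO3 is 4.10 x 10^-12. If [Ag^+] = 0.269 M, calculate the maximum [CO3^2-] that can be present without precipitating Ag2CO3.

Ag2CO3(s) ⇌ 2 Ag^+(aq) + CO3^2-(aq)
Ksp = [Ag^+]^2[CO3^2-]
Precipitation begins when Q = Ksp. With [Ag^+] = 0.269 M:
4.10 x 10^-12 = (0.269)^2 × [CO3^2-]
[CO3^2-] = (4.10 x 10^-12 / 7.236 x 10^-2) = 5.67 × 10^-11 M

5.67e-11 M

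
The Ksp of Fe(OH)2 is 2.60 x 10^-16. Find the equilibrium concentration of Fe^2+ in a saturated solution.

4.02 × 10^-6 M

Fe(OH)2(s) ⇌ Fe^2+(aq) + 2 OH^-(aq)
Ksp = [Fe^2+][OH^-]^2
If s mol/L of Fe(OH)2 dissolves, [Fe^2+] = s and [OH^-] = 2s.
So Ksp = s × (2s)^2 = 4s^3
Solving, s = (2.60 x 10^-16/4)^(1/3) = 4.021 × 10^-6 M
[Fe^2+] = s = 4.02 × 10^-6 M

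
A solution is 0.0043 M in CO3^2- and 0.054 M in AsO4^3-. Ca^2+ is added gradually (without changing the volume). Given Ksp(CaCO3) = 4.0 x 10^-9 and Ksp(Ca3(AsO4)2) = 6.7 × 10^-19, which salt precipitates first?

Precipitation of each salt starts when its ion product equals its Ksp.
For CaCO3: 4.0 x 10^-9 = 0.0043 × [Ca^2+]  ⇒  [Ca^2+] = 9.3 x 10^-7 M.
For Ca3(AsO4)2: 6.7 × 10^-19 = (0.054)^2 × [Ca^2+]^3  ⇒  [Ca^2+] = 6.1 × 10^-6 M.
The salt with the lower threshold [Ca^2+] precipitates first: CaCO3.

CaCO3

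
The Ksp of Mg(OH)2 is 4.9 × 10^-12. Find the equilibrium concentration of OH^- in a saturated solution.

2.1 × 10^-4 M

Mg(OH)2(s) ⇌ Mg^2+ + 2 OH^-
Ksp = [Mg^2+][OH^-]^2
If s mol/L of Mg(OH)2 dissolves, [Mg^2+] = s and [OH^-] = 2s.
So Ksp = s × (2s)^2 = 4s^3
s = (4.9 × 10^-12 / 4)^(1/3) = 1.07 × 10^-4 M
[OH^-] = 2s = 2.1 × 10^-4 M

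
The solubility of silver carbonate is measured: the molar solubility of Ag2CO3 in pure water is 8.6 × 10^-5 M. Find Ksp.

Ksp = 2.5 x 10^-12

Ag2CO3(s) <=> 2 Ag^+ + CO3^2-
For each mole of Ag2CO3 that dissolves: [Ag^+] = 2s, [CO3^2-] = s.
Ksp = [Ag^+]^2[CO3^2-]
So Ksp = (2s)^2 × s = 4s^3
With s = 8.6 x 10^-5: Ksp = 2.5 × 10^-12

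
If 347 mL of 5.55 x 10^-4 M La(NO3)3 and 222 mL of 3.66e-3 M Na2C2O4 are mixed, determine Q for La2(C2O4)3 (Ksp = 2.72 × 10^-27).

Total volume = 347 + 222 = 569 mL.
[La^3+] = 5.55 × 10^-4 × (347/569) = 3.385 x 10^-4 M
[C2O4^2-] = 3.66 x 10^-3 × (222/569) = 1.428 × 10^-3 M
La2(C2O4)3(s) <=> 2 La^3+ + 3 C2O4^2-, so Q = [La^3+]^2[C2O4^2-]^3
Q = (3.385 × 10^-4)^2(1.428 × 10^-3)^3 = 3.34 × 10^-16
Q > Ksp, so La2(C2O4)3 will precipitate.

3.34 × 10^-16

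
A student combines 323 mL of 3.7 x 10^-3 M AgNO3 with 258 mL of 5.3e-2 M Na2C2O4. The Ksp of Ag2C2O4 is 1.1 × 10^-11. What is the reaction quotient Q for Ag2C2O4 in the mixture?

Total volume = 323 + 258 = 581 mL.
[Ag^+] = 3.7 x 10^-3 × (323/581) = 2.06 x 10^-3 M
[C2O4^2-] = 5.3 × 10^-2 × (258/581) = 2.35 × 10^-2 M
Ag2C2O4(s) ⇌ 2 Ag^+(aq) + C2O4^2-(aq), so Q = [Ag^+]^2[C2O4^2-]
Q = (2.06 x 10^-3)^2(2.35 × 10^-2) = 1.0 × 10^-7
Q > Ksp, so Ag2C2O4 will precipitate.

Q = 1.0e-7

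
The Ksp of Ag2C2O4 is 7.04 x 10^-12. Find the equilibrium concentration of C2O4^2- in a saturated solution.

Ag2C2O4(s) ⇌ 2 Ag^+ + C2O4^2-
Ksp = [Ag^+]^2[C2O4^2-]
For each mole of Ag2C2O4 that dissolves: [Ag^+] = 2s, [C2O4^2-] = s.
Substituting: Ksp = (2s)^2s = 4s^3
s^3 = 7.04 x 10^-12 / 4, so s = 1.207 × 10^-4 M
[C2O4^2-] = s = 1.21 × 10^-4 M

1.21e-4 M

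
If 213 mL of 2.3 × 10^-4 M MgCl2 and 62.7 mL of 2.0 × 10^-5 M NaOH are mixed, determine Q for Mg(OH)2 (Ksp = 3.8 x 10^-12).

Q ≈ 3.7 × 10^-15

Total volume = 213 + 62.7 = 275.7 mL.
[Mg^2+] = 2.3 x 10^-4 × (213/275.7) = 1.78 × 10^-4 M
[OH^-] = 2.0 x 10^-5 × (62.7/275.7) = 4.55 × 10^-6 M
Mg(OH)2(s) <=> Mg^2+ + 2 OH^-, so Q = [Mg^2+][OH^-]^2
Q = (1.78 × 10^-4)(4.55 x 10^-6)^2 = 3.7 × 10^-15
Q < Ksp, so no precipitate of Mg(OH)2 forms.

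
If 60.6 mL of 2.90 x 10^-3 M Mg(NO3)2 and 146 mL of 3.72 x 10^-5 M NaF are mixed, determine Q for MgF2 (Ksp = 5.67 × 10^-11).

Q = 5.88e-13

Total volume = 60.6 + 146 = 206.6 mL.
[Mg^2+] = 2.90 × 10^-3 × (60.6/206.6) = 8.506 × 10^-4 M
[F^-] = 3.72 x 10^-5 × (146/206.6) = 2.629 x 10^-5 M
MgF2(s) ⇌ Mg^2+ + 2 F^-, so Q = [Mg^2+][F^-]^2
Q = (8.506 × 10^-4)(2.629 × 10^-5)^2 = 5.88 × 10^-13
Q < Ksp, so no precipitate of MgF2 forms.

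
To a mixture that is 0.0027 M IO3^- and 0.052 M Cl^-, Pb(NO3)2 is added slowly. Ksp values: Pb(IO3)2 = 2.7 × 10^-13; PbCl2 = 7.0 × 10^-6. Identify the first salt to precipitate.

Each salt begins to precipitate when Q = Ksp, i.e. when [Pb^2+] reaches its threshold.
For Pb(IO3)2: 2.7 × 10^-13 = (0.0027)^2 × [Pb^2+]  ⇒  [Pb^2+] = 3.7 × 10^-8 M.
For PbCl2: 7.0 × 10^-6 = (0.052)^2 × [Pb^2+]  ⇒  [Pb^2+] = 2.6 × 10^-3 M.
The salt with the lower threshold [Pb^2+] precipitates first: Pb(IO3)2.

Pb(IO3)2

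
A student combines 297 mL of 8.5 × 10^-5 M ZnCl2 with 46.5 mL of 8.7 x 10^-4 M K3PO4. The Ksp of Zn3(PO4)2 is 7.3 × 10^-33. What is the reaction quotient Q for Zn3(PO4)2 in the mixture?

Q = 5.5e-21

Total volume = 297 + 46.5 = 343.5 mL.
[Zn^2+] = 8.5 × 10^-5 × (297/343.5) = 7.35 × 10^-5 M
[PO4^3-] = 8.7 × 10^-4 × (46.5/343.5) = 1.18 × 10^-4 M
Zn3(PO4)2(s) ⇌ 3 Zn^2+(aq) + 2 PO4^3-(aq), so Q = [Zn^2+]^3[PO4^3-]^2
Q = (7.35 × 10^-5)^3(1.18 × 10^-4)^2 = 5.5 x 10^-21
Q > Ksp, so Zn3(PO4)2 will precipitate.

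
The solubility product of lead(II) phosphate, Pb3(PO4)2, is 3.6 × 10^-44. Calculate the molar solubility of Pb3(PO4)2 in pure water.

s ≈ 8.0 × 10^-10 M

Pb3(PO4)2(s) ⇌ 3 Pb^2+ + 2 PO4^3-
Ksp = [Pb^2+]^3[PO4^3-]^2
With molar solubility s: [Pb^2+] = 3s, [PO4^3-] = 2s.
Ksp = (3s)^3(2s)^2 = 108s^5
s^5 = 3.6 × 10^-44 / 108, so s = 8.0 × 10^-10 M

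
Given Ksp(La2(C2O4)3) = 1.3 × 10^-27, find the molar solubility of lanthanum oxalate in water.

1.6 × 10^-6 M

La2(C2O4)3(s) ⇌ 2 La^3+(aq) + 3 C2O4^2-(aq)
Ksp = [La^3+]^2[C2O4^2-]^3
Let s = molar solubility. Then [La^3+] = 2s and [C2O4^2-] = 3s.
So Ksp = (2s)^2 × (3s)^3 = 108s^5
s^5 = 1.3 × 10^-27 / 108, so s = 1.6 × 10^-6 M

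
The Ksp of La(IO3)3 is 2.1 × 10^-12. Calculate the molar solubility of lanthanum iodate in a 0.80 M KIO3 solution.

La(IO3)3(s) ⇌ La^3+(aq) + 3 IO3^-(aq)
Ksp = [La^3+][IO3^-]^3
If s mol/L dissolves here, [La^3+] = s, [IO3^-] = 0.80 + 3s ≈ 0.80 (common-ion effect: IO3^- is already 0.80 M).
Ksp ≈ s × (0.80)^3
s = 4.1 × 10^-12 M
Check: 3s = 1.2 × 10^-11 ≪ 0.80, so the approximation is valid.

s ≈ 4.1 × 10^-12 M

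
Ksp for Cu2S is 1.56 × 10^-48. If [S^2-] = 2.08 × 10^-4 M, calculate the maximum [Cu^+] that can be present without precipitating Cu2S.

Cu2S(s) <=> 2 Cu^+ + S^2-
Ksp = [Cu^+]^2[S^2-]
Precipitation begins when Q = Ksp. With [S^2-] = 2.08 × 10^-4 M:
1.56 × 10^-48 = (2.08 × 10^-4) × [Cu^+]^2
[Cu^+] = (1.56 × 10^-48 / 2.08 x 10^-4)^(1/2) = 8.66 x 10^-23 M

[Cu^+] ≈ 8.66 × 10^-23 M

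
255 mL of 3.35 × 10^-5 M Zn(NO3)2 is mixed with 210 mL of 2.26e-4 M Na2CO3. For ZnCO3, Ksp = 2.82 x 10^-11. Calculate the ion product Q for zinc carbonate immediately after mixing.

Q ≈ 1.88 × 10^-9

Total volume = 255 + 210 = 465 mL.
[Zn^2+] = 3.35 × 10^-5 × (255/465) = 1.837 x 10^-5 M
[CO3^2-] = 2.26 x 10^-4 × (210/465) = 1.021 x 10^-4 M
ZnCO3(s) <=> Zn^2+ + CO3^2-, so Q = [Zn^2+][CO3^2-]
Q = (1.837 × 10^-5)(1.021 x 10^-4) = 1.88 x 10^-9
Q > Ksp, so ZnCO3 will precipitate.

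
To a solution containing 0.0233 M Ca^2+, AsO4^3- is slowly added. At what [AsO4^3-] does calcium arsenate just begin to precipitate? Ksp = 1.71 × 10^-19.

Ca3(AsO4)2(s) ⇌ 3 Ca^2+ + 2 AsO4^3-
Ksp = [Ca^2+]^3[AsO4^3-]^2
Precipitation begins when Q = Ksp. With [Ca^2+] = 0.0233 M:
1.71 × 10^-19 = (0.0233)^3 × [AsO4^3-]^2
[AsO4^3-] = (1.71 × 10^-19 / 1.265 × 10^-5)^(1/2) = 1.16 x 10^-7 M

[AsO4^3-] = 1.16 x 10^-7 M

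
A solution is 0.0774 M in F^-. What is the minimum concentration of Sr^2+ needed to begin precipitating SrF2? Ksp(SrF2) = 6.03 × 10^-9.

SrF2(s) ⇌ Sr^2+(aq) + 2 F^-(aq)
Ksp = [Sr^2+][F^-]^2
Precipitation begins when Q = Ksp. With [F^-] = 0.0774 M:
6.03 × 10^-9 = (0.0774)^2 × [Sr^2+]
[Sr^2+] = (6.03 × 10^-9 / 5.991 × 10^-3) = 1.01 × 10^-6 M

[Sr^2+] = 1.01 x 10^-6 M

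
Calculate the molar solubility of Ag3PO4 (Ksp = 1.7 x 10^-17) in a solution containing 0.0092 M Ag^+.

s = 2.2e-11 M

Ag3PO4(s) ⇌ 3 Ag^+(aq) + PO4^3-(aq)
Ksp = [Ag^+]^3[PO4^3-]
If s mol/L dissolves here, [Ag^+] = 0.0092 + 3s ≈ 0.0092, [PO4^3-] = s (Ksp is small, so little additional dissolves).
Ksp ≈ (0.0092)^3 × s
s = 2.2 × 10^-11 M
Check: 3s = 6.5 × 10^-11 ≪ 0.0092, so the approximation is valid.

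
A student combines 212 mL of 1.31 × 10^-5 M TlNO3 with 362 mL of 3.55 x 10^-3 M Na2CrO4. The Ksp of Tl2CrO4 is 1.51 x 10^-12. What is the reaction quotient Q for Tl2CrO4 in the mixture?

Total volume = 212 + 362 = 574 mL.
[Tl^+] = 1.31 × 10^-5 × (212/574) = 4.838 × 10^-6 M
[CrO4^2-] = 3.55 × 10^-3 × (362/574) = 2.239 × 10^-3 M
Tl2CrO4(s) ⇌ 2 Tl^+ + CrO4^2-, so Q = [Tl^+]^2[CrO4^2-]
Q = (4.838 x 10^-6)^2(2.239 × 10^-3) = 5.24 × 10^-14
Q < Ksp, so no precipitate of Tl2CrO4 forms.

Q = 5.24 x 10^-14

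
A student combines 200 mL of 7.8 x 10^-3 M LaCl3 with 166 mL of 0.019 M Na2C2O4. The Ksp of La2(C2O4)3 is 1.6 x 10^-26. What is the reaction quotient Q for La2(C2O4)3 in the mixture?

Q = 1.2 × 10^-11

Total volume = 200 + 166 = 366 mL.
[La^3+] = 7.8 × 10^-3 × (200/366) = 4.26 x 10^-3 M
[C2O4^2-] = 1.9 × 10^-2 × (166/366) = 8.62 × 10^-3 M
La2(C2O4)3(s) ⇌ 2 La^3+ + 3 C2O4^2-, so Q = [La^3+]^2[C2O4^2-]^3
Q = (4.26 × 10^-3)^2(8.62 × 10^-3)^3 = 1.2 x 10^-11
Q > Ksp, so La2(C2O4)3 will precipitate.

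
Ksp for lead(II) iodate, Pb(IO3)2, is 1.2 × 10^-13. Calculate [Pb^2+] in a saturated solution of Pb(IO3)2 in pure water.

[Pb^2+] ≈ 3.1e-5 M

Pb(IO3)2(s) ⇌ Pb^2+ + 2 IO3^-
Ksp = [Pb^2+][IO3^-]^2
If s mol/L of Pb(IO3)2 dissolves, [Pb^2+] = s and [IO3^-] = 2s.
Substituting: Ksp = s(2s)^2 = 4s^3
Solving, s = (1.2 × 10^-13/4)^(1/3) = 3.11 × 10^-5 M
[Pb^2+] = s = 3.1 × 10^-5 M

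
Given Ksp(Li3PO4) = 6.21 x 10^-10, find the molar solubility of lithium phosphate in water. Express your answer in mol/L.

Li3PO4(s) <=> 3 Li^+(aq) + PO4^3-(aq)
Ksp = [Li^+]^3[PO4^3-]
If s mol/L of Li3PO4 dissolves, [Li^+] = 3s and [PO4^3-] = s.
So Ksp = (3s)^3 × s = 27s^4
s^4 = 6.21 x 10^-10 / 27, so s = 2.19 x 10^-3 M

s = 2.19e-3 M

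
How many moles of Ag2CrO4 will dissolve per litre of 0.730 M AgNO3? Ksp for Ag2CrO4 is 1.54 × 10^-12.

Ag2CrO4(s) <=> 2 Ag^+(aq) + CrO4^2-(aq)
Ksp = [Ag^+]^2[CrO4^2-]
Let s = moles of Ag2CrO4 that dissolve per litre. [Ag^+] = 0.730 + 2s ≈ 0.730, [CrO4^2-] = s (common-ion effect: Ag^+ is already 0.730 M).
Ksp ≈ (0.730)^2 × s
s = 2.89 × 10^-12 M
Check: 2s = 5.8 × 10^-12 ≪ 0.730, so the approximation is valid.

2.89 × 10^-12 M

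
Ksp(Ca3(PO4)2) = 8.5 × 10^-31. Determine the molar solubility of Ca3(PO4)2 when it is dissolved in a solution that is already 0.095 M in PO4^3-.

s ≈ 1.5 × 10^-10 M

Ca3(PO4)2(s) <=> 3 Ca^2+(aq) + 2 PO4^3-(aq)
Ksp = [Ca^2+]^3[PO4^3-]^2
Let s = moles of Ca3(PO4)2 that dissolve per litre. [Ca^2+] = 3s, [PO4^3-] = 0.095 + 2s ≈ 0.095 (since the PO4^3- already present dominates).
Ksp ≈ (3s)^3 × (0.095)^2
s = 1.5 x 10^-10 M
Check: 2s = 3.0 × 10^-10 ≪ 0.095, so the approximation is valid.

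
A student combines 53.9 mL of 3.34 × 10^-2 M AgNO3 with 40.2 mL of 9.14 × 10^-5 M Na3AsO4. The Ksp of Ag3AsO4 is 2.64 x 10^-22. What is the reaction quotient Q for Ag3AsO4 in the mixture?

Total volume = 53.9 + 40.2 = 94.1 mL.
[Ag^+] = 3.34 x 10^-2 × (53.9/94.1) = 1.913 x 10^-2 M
[AsO4^3-] = 9.14 × 10^-5 × (40.2/94.1) = 3.905 × 10^-5 M
Ag3AsO4(s) <=> 3 Ag^+(aq) + AsO4^3-(aq), so Q = [Ag^+]^3[AsO4^3-]
Q = (1.913 × 10^-2)^3(3.905 x 10^-5) = 2.73 x 10^-10
Q > Ksp, so Ag3AsO4 will precipitate.

Q = 2.73 x 10^-10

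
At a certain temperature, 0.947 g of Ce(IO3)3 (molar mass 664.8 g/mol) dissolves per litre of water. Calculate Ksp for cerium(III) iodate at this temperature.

Ksp ≈ 1.11 × 10^-10

Molar solubility s = (9.47 × 10^-1 g/L) / (664.8 g/mol) = 1.424 × 10^-3 M.
Ce(IO3)3(s) ⇌ Ce^3+ + 3 IO3^-
With molar solubility s: [Ce^3+] = s, [IO3^-] = 3s.
Ksp = [Ce^3+][IO3^-]^3
Ksp = s(3s)^3 = 27s^4
With s = 1.424 x 10^-3: Ksp = 1.11 × 10^-10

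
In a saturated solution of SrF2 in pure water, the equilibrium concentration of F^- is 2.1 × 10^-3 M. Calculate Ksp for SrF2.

SrF2(s) <=> Sr^2+(aq) + 2 F^-(aq)
Stoichiometry gives [Sr^2+] = (1/2)[F^-] = 1.05 × 10^-3 M.
Ksp = [Sr^2+][F^-]^2
Ksp = 1.05 x 10^-3 × (2.1 × 10^-3)^2 = 4.6 x 10^-9

Ksp = 4.6e-9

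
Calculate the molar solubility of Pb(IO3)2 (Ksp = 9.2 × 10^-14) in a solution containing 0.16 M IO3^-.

Pb(IO3)2(s) ⇌ Pb^2+(aq) + 2 IO3^-(aq)
Ksp = [Pb^2+][IO3^-]^2
If s mol/L dissolves here, [Pb^2+] = s, [IO3^-] = 0.16 + 2s ≈ 0.16 (since the IO3^- already present dominates).
Ksp ≈ s × (0.16)^2
s = 3.6 × 10^-12 M
Check: 2s = 7.2 × 10^-12 ≪ 0.16, so the approximation is valid.

s = 3.6 x 10^-12 M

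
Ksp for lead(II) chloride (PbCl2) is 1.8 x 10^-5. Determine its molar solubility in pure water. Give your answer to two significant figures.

PbCl2(s) ⇌ Pb^2+ + 2 Cl^-
Ksp = [Pb^2+][Cl^-]^2
For each mole of PbCl2 that dissolves: [Pb^2+] = s, [Cl^-] = 2s.
Substituting: Ksp = s(2s)^2 = 4s^3
s = (1.8 x 10^-5 / 4)^(1/3) = 1.7 × 10^-2 M

s ≈ 0.017 M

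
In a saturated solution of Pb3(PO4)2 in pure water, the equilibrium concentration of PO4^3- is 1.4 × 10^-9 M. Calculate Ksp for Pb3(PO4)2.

Pb3(PO4)2(s) <=> 3 Pb^2+ + 2 PO4^3-
Stoichiometry gives [Pb^2+] = (3/2)[PO4^3-] = 2.10 x 10^-9 M.
Ksp = [Pb^2+]^3[PO4^3-]^2
Ksp = (2.10 × 10^-9)^3 × (1.4 × 10^-9)^2 = 1.8 x 10^-44

1.8 × 10^-44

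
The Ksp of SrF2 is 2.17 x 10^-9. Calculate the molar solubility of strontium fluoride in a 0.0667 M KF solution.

4.88 × 10^-7 M

SrF2(s) <=> Sr^2+(aq) + 2 F^-(aq)
Ksp = [Sr^2+][F^-]^2
Let s = moles of SrF2 that dissolve per litre. [Sr^2+] = s, [F^-] = 0.0667 + 2s ≈ 0.0667 (Ksp is small, so little additional dissolves).
Ksp ≈ s × (0.0667)^2
s = 4.88 × 10^-7 M
Check: 2s = 9.8 x 10^-7 ≪ 0.0667, so the approximation is valid.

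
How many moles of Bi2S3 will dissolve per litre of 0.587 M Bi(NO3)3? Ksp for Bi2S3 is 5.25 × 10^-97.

s = 3.84e-33 M

Bi2S3(s) ⇌ 2 Bi^3+(aq) + 3 S^2-(aq)
Ksp = [Bi^3+]^2[S^2-]^3
Let s be the molar solubility in this solution. [Bi^3+] = 0.587 + 2s ≈ 0.587, [S^2-] = 3s (Ksp is small, so little additional dissolves).
Ksp ≈ (0.587)^2 × (3s)^3
s = 3.84 × 10^-33 M
Check: 2s = 7.7 x 10^-33 ≪ 0.587, so the approximation is valid.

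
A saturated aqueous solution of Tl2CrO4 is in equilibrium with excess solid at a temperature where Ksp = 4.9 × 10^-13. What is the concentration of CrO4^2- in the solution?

Tl2CrO4(s) <=> 2 Tl^+ + CrO4^2-
Ksp = [Tl^+]^2[CrO4^2-]
With molar solubility s: [Tl^+] = 2s, [CrO4^2-] = s.
Ksp = (2s)^2s = 4s^3
Solving, s = (4.9 × 10^-13/4)^(1/3) = 4.97 × 10^-5 M
[CrO4^2-] = s = 5.0 × 10^-5 M

5.0e-5 M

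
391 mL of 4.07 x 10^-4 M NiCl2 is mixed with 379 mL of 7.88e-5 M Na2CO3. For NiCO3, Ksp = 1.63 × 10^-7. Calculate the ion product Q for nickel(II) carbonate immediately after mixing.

8.02 × 10^-9

Total volume = 391 + 379 = 770 mL.
[Ni^2+] = 4.07 × 10^-4 × (391/770) = 2.067 x 10^-4 M
[CO3^2-] = 7.88 x 10^-5 × (379/770) = 3.879 × 10^-5 M
NiCO3(s) <=> Ni^2+(aq) + CO3^2-(aq), so Q = [Ni^2+][CO3^2-]
Q = (2.067 × 10^-4)(3.879 x 10^-5) = 8.02 × 10^-9
Q < Ksp, so no precipitate of NiCO3 forms.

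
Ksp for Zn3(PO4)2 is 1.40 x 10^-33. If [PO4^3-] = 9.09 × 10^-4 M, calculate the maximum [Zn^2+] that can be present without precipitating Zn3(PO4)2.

Zn3(PO4)2(s) <=> 3 Zn^2+ + 2 PO4^3-
Ksp = [Zn^2+]^3[PO4^3-]^2
Precipitation begins when Q = Ksp. With [PO4^3-] = 9.09 × 10^-4 M:
1.40 x 10^-33 = (9.09 × 10^-4)^2 × [Zn^2+]^3
[Zn^2+] = (1.40 x 10^-33 / 8.263 × 10^-7)^(1/3) = 1.19 × 10^-9 M

1.19e-9 M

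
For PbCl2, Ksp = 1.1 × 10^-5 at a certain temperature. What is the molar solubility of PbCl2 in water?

s = 0.014 M

PbCl2(s) <=> Pb^2+ + 2 Cl^-
Ksp = [Pb^2+][Cl^-]^2
With molar solubility s: [Pb^2+] = s, [Cl^-] = 2s.
Substituting: Ksp = s(2s)^2 = 4s^3
Solving, s = (1.1 × 10^-5/4)^(1/3) = 1.4 × 10^-2 M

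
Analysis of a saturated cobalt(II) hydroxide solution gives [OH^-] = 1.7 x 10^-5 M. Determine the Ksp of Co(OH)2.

Co(OH)2(s) ⇌ Co^2+ + 2 OH^-
Stoichiometry gives [Co^2+] = (1/2)[OH^-] = 8.50 x 10^-6 M.
Ksp = [Co^2+][OH^-]^2
Ksp = 8.50 x 10^-6 × (1.7 × 10^-5)^2 = 2.5 × 10^-15

Ksp = 2.5 × 10^-15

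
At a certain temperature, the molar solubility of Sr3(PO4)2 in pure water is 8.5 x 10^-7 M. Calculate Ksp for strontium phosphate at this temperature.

Sr3(PO4)2(s) ⇌ 3 Sr^2+(aq) + 2 PO4^3-(aq)
With molar solubility s: [Sr^2+] = 3s, [PO4^3-] = 2s.
Ksp = [Sr^2+]^3[PO4^3-]^2
So Ksp = (3s)^3 × (2s)^2 = 108s^5
With s = 8.5 × 10^-7: Ksp = 4.8 × 10^-29

4.8 × 10^-29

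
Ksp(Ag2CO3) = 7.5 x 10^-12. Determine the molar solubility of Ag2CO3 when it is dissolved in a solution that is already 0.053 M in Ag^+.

Ag2CO3(s) <=> 2 Ag^+(aq) + CO3^2-(aq)
Ksp = [Ag^+]^2[CO3^2-]
If s mol/L dissolves here, [Ag^+] = 0.053 + 2s ≈ 0.053, [CO3^2-] = s (since the Ag^+ already present dominates).
Ksp ≈ (0.053)^2 × s
s = 2.7 × 10^-9 M
Check: 2s = 5.3 × 10^-9 ≪ 0.053, so the approximation is valid.

s ≈ 2.7e-9 M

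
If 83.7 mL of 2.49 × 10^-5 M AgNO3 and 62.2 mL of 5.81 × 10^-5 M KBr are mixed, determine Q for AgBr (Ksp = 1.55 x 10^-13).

3.54 x 10^-10

Total volume = 83.7 + 62.2 = 145.9 mL.
[Ag^+] = 2.49 × 10^-5 × (83.7/145.9) = 1.428 × 10^-5 M
[Br^-] = 5.81 × 10^-5 × (62.2/145.9) = 2.477 × 10^-5 M
AgBr(s) ⇌ Ag^+ + Br^-, so Q = [Ag^+][Br^-]
Q = (1.428 × 10^-5)(2.477 × 10^-5) = 3.54 x 10^-10
Q > Ksp, so AgBr will precipitate.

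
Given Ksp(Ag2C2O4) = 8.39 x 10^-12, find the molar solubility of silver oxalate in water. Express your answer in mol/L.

Ag2C2O4(s) ⇌ 2 Ag^+(aq) + C2O4^2-(aq)
Ksp = [Ag^+]^2[C2O4^2-]
If s mol/L of Ag2C2O4 dissolves, [Ag^+] = 2s and [C2O4^2-] = s.
So Ksp = (2s)^2 × s = 4s^3
s^3 = 8.39 x 10^-12 / 4, so s = 1.28 × 10^-4 M

s = 1.28 x 10^-4 M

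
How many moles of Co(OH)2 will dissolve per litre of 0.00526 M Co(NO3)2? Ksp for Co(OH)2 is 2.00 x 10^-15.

Co(OH)2(s) <=> Co^2+(aq) + 2 OH^-(aq)
Ksp = [Co^2+][OH^-]^2
Let s be the molar solubility in this solution. [Co^2+] = 0.00526 + s ≈ 0.00526, [OH^-] = 2s (Ksp is small, so little additional dissolves).
Ksp ≈ 0.00526 × (2s)^2
s = 3.08 x 10^-7 M
Check: s = 3.1 × 10^-7 ≪ 0.00526, so the approximation is valid.

s = 3.08e-7 M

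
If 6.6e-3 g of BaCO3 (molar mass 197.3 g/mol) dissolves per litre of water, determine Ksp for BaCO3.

Molar solubility s = (6.6 x 10^-3 g/L) / (197.3 g/mol) = 3.35 × 10^-5 M.
BaCO3(s) ⇌ Ba^2+ + CO3^2-
Let s = molar solubility. Then [Ba^2+] = s and [CO3^2-] = s.
Ksp = [Ba^2+][CO3^2-]
Ksp = s × s = s^2
Ksp = (3.35 × 10^-5)^2 = 1.1 × 10^-9

Ksp = 1.1 × 10^-9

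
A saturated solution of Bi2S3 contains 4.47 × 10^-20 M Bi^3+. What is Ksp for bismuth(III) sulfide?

Bi2S3(s) ⇌ 2 Bi^3+ + 3 S^2-
Stoichiometry gives [S^2-] = (3/2)[Bi^3+] = 6.705 x 10^-20 M.
Ksp = [Bi^3+]^2[S^2-]^3
Ksp = (4.47 × 10^-20)^2 × (6.705 × 10^-20)^3 = 6.02 × 10^-97

Ksp = 6.02 × 10^-97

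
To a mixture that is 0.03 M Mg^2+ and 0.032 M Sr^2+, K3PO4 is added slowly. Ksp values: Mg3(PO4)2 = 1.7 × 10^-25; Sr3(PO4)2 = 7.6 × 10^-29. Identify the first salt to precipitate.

Sr3(PO4)2

Precipitation of each salt starts when its ion product equals its Ksp.
For Mg3(PO4)2: 1.7 × 10^-25 = (0.03)^3 × [PO4^3-]^2  ⇒  [PO4^3-] = 7.9 × 10^-11 M.
For Sr3(PO4)2: 7.6 × 10^-29 = (0.032)^3 × [PO4^3-]^2  ⇒  [PO4^3-] = 1.5 × 10^-12 M.
The salt with the lower threshold [PO4^3-] precipitates first: Sr3(PO4)2.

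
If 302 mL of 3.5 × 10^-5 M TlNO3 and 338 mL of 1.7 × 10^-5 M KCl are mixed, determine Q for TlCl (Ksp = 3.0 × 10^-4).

Total volume = 302 + 338 = 640 mL.
[Tl^+] = 3.5 x 10^-5 × (302/640) = 1.65 × 10^-5 M
[Cl^-] = 1.7 × 10^-5 × (338/640) = 8.98 × 10^-6 M
TlCl(s) <=> Tl^+ + Cl^-, so Q = [Tl^+][Cl^-]
Q = (1.65 × 10^-5)(8.98 x 10^-6) = 1.5 × 10^-10
Q < Ksp, so no precipitate of TlCl forms.

Q = 1.5e-10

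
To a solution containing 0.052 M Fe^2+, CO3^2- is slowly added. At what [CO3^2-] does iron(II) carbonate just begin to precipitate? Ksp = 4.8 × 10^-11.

9.2 × 10^-10 M

FeCO3(s) ⇌ Fe^2+(aq) + CO3^2-(aq)
Ksp = [Fe^2+][CO3^2-]
Precipitation begins when Q = Ksp. With [Fe^2+] = 0.052 M:
4.8 × 10^-11 = (0.052) × [CO3^2-]
[CO3^2-] = (4.8 × 10^-11 / 5.2 × 10^-2) = 9.2 x 10^-10 M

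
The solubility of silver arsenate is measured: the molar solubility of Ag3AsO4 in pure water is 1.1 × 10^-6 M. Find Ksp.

Ag3AsO4(s) <=> 3 Ag^+(aq) + AsO4^3-(aq)
For each mole of Ag3AsO4 that dissolves: [Ag^+] = 3s, [AsO4^3-] = s.
Ksp = [Ag^+]^3[AsO4^3-]
Ksp = (3s)^3s = 27s^4
With s = 1.1 x 10^-6: Ksp = 4.0 x 10^-23

4.0e-23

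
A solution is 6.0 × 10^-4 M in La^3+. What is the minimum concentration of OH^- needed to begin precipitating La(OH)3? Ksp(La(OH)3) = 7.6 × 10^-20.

5.0 x 10^-6 M

La(OH)3(s) ⇌ La^3+(aq) + 3 OH^-(aq)
Ksp = [La^3+][OH^-]^3
Precipitation begins when Q = Ksp. With [La^3+] = 6.0 × 10^-4 M:
7.6 × 10^-20 = (6.0 × 10^-4) × [OH^-]^3
[OH^-] = (7.6 × 10^-20 / 6.0 × 10^-4)^(1/3) = 5.0 × 10^-6 M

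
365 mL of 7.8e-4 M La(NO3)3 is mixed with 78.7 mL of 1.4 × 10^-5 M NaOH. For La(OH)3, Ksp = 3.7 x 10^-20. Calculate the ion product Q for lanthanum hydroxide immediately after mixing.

Total volume = 365 + 78.7 = 443.7 mL.
[La^3+] = 7.8 × 10^-4 × (365/443.7) = 6.42 × 10^-4 M
[OH^-] = 1.4 × 10^-5 × (78.7/443.7) = 2.48 x 10^-6 M
La(OH)3(s) ⇌ La^3+ + 3 OH^-, so Q = [La^3+][OH^-]^3
Q = (6.42 × 10^-4)(2.48 x 10^-6)^3 = 9.8 x 10^-21
Q < Ksp, so no precipitate of La(OH)3 forms.

Q = 9.8e-21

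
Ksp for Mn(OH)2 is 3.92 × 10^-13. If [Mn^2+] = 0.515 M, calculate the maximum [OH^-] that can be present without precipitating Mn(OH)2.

[OH^-] ≈ 8.72e-7 M

Mn(OH)2(s) ⇌ Mn^2+ + 2 OH^-
Ksp = [Mn^2+][OH^-]^2
Precipitation begins when Q = Ksp. With [Mn^2+] = 0.515 M:
3.92 × 10^-13 = (0.515) × [OH^-]^2
[OH^-] = (3.92 × 10^-13 / 5.15 × 10^-1)^(1/2) = 8.72 x 10^-7 M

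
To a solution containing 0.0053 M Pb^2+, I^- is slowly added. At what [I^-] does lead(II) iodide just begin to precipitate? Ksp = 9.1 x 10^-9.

PbI2(s) ⇌ Pb^2+(aq) + 2 I^-(aq)
Ksp = [Pb^2+][I^-]^2
Precipitation begins when Q = Ksp. With [Pb^2+] = 0.0053 M:
9.1 x 10^-9 = (0.0053) × [I^-]^2
[I^-] = (9.1 x 10^-9 / 5.3 × 10^-3)^(1/2) = 1.3 × 10^-3 M

[I^-] = 1.3 × 10^-3 M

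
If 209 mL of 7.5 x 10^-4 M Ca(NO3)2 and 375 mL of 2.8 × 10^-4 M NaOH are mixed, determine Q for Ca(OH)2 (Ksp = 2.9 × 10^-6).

Total volume = 209 + 375 = 584 mL.
[Ca^2+] = 7.5 × 10^-4 × (209/584) = 2.68 × 10^-4 M
[OH^-] = 2.8 x 10^-4 × (375/584) = 1.80 × 10^-4 M
Ca(OH)2(s) ⇌ Ca^2+ + 2 OH^-, so Q = [Ca^2+][OH^-]^2
Q = (2.68 × 10^-4)(1.80 x 10^-4)^2 = 8.7 x 10^-12
Q < Ksp, so no precipitate of Ca(OH)2 forms.

Q ≈ 8.7e-12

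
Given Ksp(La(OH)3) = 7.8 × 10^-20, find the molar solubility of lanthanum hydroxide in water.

s = 7.3e-6 M

La(OH)3(s) <=> La^3+(aq) + 3 OH^-(aq)
Ksp = [La^3+][OH^-]^3
For each mole of La(OH)3 that dissolves: [La^3+] = s, [OH^-] = 3s.
Ksp = s(3s)^3 = 27s^4
Solving, s = (7.8 × 10^-20/27)^(1/4) = 7.3 × 10^-6 M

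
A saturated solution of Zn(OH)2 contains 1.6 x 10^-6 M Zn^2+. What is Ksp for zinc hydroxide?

Zn(OH)2(s) <=> Zn^2+(aq) + 2 OH^-(aq)
Stoichiometry gives [OH^-] = (2/1)[Zn^2+] = 3.20 × 10^-6 M.
Ksp = [Zn^2+][OH^-]^2
Ksp = 1.6 × 10^-6 × (3.20 x 10^-6)^2 = 1.6 × 10^-17

1.6e-17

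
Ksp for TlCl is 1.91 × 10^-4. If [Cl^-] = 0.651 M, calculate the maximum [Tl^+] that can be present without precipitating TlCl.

TlCl(s) <=> Tl^+(aq) + Cl^-(aq)
Ksp = [Tl^+][Cl^-]
Precipitation begins when Q = Ksp. With [Cl^-] = 0.651 M:
1.91 × 10^-4 = (0.651) × [Tl^+]
[Tl^+] = (1.91 × 10^-4 / 6.51 × 10^-1) = 2.93 × 10^-4 M

2.93 × 10^-4 M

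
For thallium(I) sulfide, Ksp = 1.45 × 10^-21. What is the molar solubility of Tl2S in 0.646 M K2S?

Tl2S(s) <=> 2 Tl^+(aq) + S^2-(aq)
Ksp = [Tl^+]^2[S^2-]
Let s = moles of Tl2S that dissolve per litre. [Tl^+] = 2s, [S^2-] = 0.646 + s ≈ 0.646 (common-ion effect: S^2- is already 0.646 M).
Ksp ≈ (2s)^2 × 0.646
s = 2.37 × 10^-11 M
Check: s = 2.4 × 10^-11 ≪ 0.646, so the approximation is valid.

s = 2.37e-11 M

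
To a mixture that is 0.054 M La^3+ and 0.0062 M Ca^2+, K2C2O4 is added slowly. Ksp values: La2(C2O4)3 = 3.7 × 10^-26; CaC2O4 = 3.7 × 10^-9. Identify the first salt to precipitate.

Each salt begins to precipitate when Q = Ksp, i.e. when [C2O4^2-] reaches its threshold.
For La2(C2O4)3: 3.7 × 10^-26 = (0.054)^2 × [C2O4^2-]^3  ⇒  [C2O4^2-] = 2.3 × 10^-8 M.
For CaC2O4: 3.7 × 10^-9 = 0.0062 × [C2O4^2-]  ⇒  [C2O4^2-] = 6.0 × 10^-7 M.
The salt with the lower threshold [C2O4^2-] precipitates first: La2(C2O4)3.

La2(C2O4)3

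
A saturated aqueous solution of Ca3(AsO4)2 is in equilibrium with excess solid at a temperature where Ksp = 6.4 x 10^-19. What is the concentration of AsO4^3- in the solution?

[AsO4^3-] = 1.8 × 10^-4 M

Ca3(AsO4)2(s) ⇌ 3 Ca^2+ + 2 AsO4^3-
Ksp = [Ca^2+]^3[AsO4^3-]^2
For each mole of Ca3(AsO4)2 that dissolves: [Ca^2+] = 3s, [AsO4^3-] = 2s.
So Ksp = (3s)^3 × (2s)^2 = 108s^5
s = (6.4 x 10^-19 / 108)^(1/5) = 9.01 × 10^-5 M
[AsO4^3-] = 2s = 1.8 × 10^-4 M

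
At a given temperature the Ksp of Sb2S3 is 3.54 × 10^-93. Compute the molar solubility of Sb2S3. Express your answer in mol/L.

Sb2S3(s) <=> 2 Sb^3+ + 3 S^2-
Ksp = [Sb^3+]^2[S^2-]^3
Let s = molar solubility. Then [Sb^3+] = 2s and [S^2-] = 3s.
Ksp = (2s)^2(3s)^3 = 108s^5
Solving, s = (3.54 × 10^-93/108)^(1/5) = 1.27 × 10^-19 M

s = 1.27 × 10^-19 M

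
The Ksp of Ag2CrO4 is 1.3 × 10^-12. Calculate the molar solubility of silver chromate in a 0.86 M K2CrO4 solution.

s = 6.1 × 10^-7 M

Ag2CrO4(s) ⇌ 2 Ag^+ + CrO4^2-
Ksp = [Ag^+]^2[CrO4^2-]
If s mol/L dissolves here, [Ag^+] = 2s, [CrO4^2-] = 0.86 + s ≈ 0.86 (Ksp is small, so little additional dissolves).
Ksp ≈ (2s)^2 × 0.86
s = 6.1 × 10^-7 M
Check: s = 6.1 × 10^-7 ≪ 0.86, so the approximation is valid.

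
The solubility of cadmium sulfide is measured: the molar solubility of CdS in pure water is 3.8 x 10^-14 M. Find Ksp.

CdS(s) ⇌ Cd^2+(aq) + S^2-(aq)
If s mol/L of CdS dissolves, [Cd^2+] = s and [S^2-] = s.
Ksp = [Cd^2+][S^2-]
Ksp = s^2
Ksp = (3.8 × 10^-14)^2 = 1.4 x 10^-27

Ksp ≈ 1.4 × 10^-27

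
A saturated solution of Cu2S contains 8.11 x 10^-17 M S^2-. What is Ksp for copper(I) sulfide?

Cu2S(s) <=> 2 Cu^+(aq) + S^2-(aq)
Stoichiometry gives [Cu^+] = (2/1)[S^2-] = 1.622 × 10^-16 M.
Ksp = [Cu^+]^2[S^2-]
Ksp = (1.622 x 10^-16)^2 × 8.11 × 10^-17 = 2.13 × 10^-48

Ksp ≈ 2.13 × 10^-48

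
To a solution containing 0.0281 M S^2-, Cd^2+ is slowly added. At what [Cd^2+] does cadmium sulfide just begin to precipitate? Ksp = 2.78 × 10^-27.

[Cd^2+] = 9.89 × 10^-26 M

CdS(s) <=> Cd^2+(aq) + S^2-(aq)
Ksp = [Cd^2+][S^2-]
Precipitation begins when Q = Ksp. With [S^2-] = 0.0281 M:
2.78 × 10^-27 = (0.0281) × [Cd^2+]
[Cd^2+] = (2.78 × 10^-27 / 2.81 × 10^-2) = 9.89 × 10^-26 M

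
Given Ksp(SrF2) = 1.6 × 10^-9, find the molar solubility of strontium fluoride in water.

SrF2(s) ⇌ Sr^2+(aq) + 2 F^-(aq)
Ksp = [Sr^2+][F^-]^2
With molar solubility s: [Sr^2+] = s, [F^-] = 2s.
Ksp = s(2s)^2 = 4s^3
s = (1.6 × 10^-9 / 4)^(1/3) = 7.4 × 10^-4 M

s ≈ 7.4 × 10^-4 M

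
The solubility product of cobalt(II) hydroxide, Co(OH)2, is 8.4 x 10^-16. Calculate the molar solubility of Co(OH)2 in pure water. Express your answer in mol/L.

Co(OH)2(s) ⇌ Co^2+ + 2 OH^-
Ksp = [Co^2+][OH^-]^2
Let s = molar solubility. Then [Co^2+] = s and [OH^-] = 2s.
Substituting: Ksp = s(2s)^2 = 4s^3
s^3 = 8.4 x 10^-16 / 4, so s = 5.9 × 10^-6 M

s ≈ 5.9 × 10^-6 M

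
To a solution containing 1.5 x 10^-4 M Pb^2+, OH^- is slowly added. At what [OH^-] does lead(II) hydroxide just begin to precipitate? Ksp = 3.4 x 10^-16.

[OH^-] ≈ 1.5 × 10^-6 M

Pb(OH)2(s) ⇌ Pb^2+ + 2 OH^-
Ksp = [Pb^2+][OH^-]^2
Precipitation begins when Q = Ksp. With [Pb^2+] = 1.5 x 10^-4 M:
3.4 x 10^-16 = (1.5 x 10^-4) × [OH^-]^2
[OH^-] = (3.4 x 10^-16 / 1.5 × 10^-4)^(1/2) = 1.5 x 10^-6 M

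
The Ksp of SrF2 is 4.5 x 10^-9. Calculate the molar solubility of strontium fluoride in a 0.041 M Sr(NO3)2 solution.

s ≈ 1.7e-4 M

SrF2(s) ⇌ Sr^2+ + 2 F^-
Ksp = [Sr^2+][F^-]^2
If s mol/L dissolves here, [Sr^2+] = 0.041 + s ≈ 0.041, [F^-] = 2s (Ksp is small, so little additional dissolves).
Ksp ≈ 0.041 × (2s)^2
s = 1.7 × 10^-4 M
Check: s = 1.7 × 10^-4 ≪ 0.041, so the approximation is valid.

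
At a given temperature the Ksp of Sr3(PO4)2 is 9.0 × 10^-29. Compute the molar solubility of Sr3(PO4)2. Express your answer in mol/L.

Sr3(PO4)2(s) <=> 3 Sr^2+ + 2 PO4^3-
Ksp = [Sr^2+]^3[PO4^3-]^2
With molar solubility s: [Sr^2+] = 3s, [PO4^3-] = 2s.
Ksp = (3s)^3(2s)^2 = 108s^5
s = (9.0 × 10^-29 / 108)^(1/5) = 9.6 × 10^-7 M

s ≈ 9.6 × 10^-7 M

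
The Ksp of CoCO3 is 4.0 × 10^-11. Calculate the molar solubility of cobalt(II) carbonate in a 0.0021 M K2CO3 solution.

CoCO3(s) ⇌ Co^2+(aq) + CO3^2-(aq)
Ksp = [Co^2+][CO3^2-]
Let s be the molar solubility in this solution. [Co^2+] = s, [CO3^2-] = 0.0021 + s ≈ 0.0021 (common-ion effect: CO3^2- is already 0.0021 M).
Ksp ≈ s × 0.0021
s = 1.9 x 10^-8 M
Check: s = 1.9 × 10^-8 ≪ 0.0021, so the approximation is valid.

s = 1.9 × 10^-8 M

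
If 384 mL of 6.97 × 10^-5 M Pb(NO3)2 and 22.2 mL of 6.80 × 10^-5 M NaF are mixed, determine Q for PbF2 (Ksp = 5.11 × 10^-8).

9.10e-16

Total volume = 384 + 22.2 = 406.2 mL.
[Pb^2+] = 6.97 x 10^-5 × (384/406.2) = 6.589 × 10^-5 M
[F^-] = 6.80 x 10^-5 × (22.2/406.2) = 3.716 × 10^-6 M
PbF2(s) ⇌ Pb^2+(aq) + 2 F^-(aq), so Q = [Pb^2+][F^-]^2
Q = (6.589 × 10^-5)(3.716 x 10^-6)^2 = 9.10 × 10^-16
Q < Ksp, so no precipitate of PbF2 forms.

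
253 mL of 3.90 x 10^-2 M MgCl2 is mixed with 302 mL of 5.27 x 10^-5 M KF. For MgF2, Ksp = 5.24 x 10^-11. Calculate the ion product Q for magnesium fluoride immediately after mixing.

Q = 1.46 x 10^-11

Total volume = 253 + 302 = 555 mL.
[Mg^2+] = 3.90 × 10^-2 × (253/555) = 1.778 × 10^-2 M
[F^-] = 5.27 × 10^-5 × (302/555) = 2.868 × 10^-5 M
MgF2(s) ⇌ Mg^2+(aq) + 2 F^-(aq), so Q = [Mg^2+][F^-]^2
Q = (1.778 x 10^-2)(2.868 × 10^-5)^2 = 1.46 × 10^-11
Q < Ksp, so no precipitate of MgF2 forms.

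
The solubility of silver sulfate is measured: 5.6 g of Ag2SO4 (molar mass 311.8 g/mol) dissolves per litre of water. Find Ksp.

Molar solubility s = (5.6 g/L) / (311.8 g/mol) = 1.80 × 10^-2 M.
Ag2SO4(s) ⇌ 2 Ag^+ + SO4^2-
With molar solubility s: [Ag^+] = 2s, [SO4^2-] = s.
Ksp = [Ag^+]^2[SO4^2-]
Ksp = (2s)^2s = 4s^3
With s = 1.80 × 10^-2: Ksp = 2.3 × 10^-5

Ksp = 2.3e-5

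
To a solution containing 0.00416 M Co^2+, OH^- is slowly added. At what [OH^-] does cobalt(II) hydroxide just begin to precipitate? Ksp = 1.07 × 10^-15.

[OH^-] ≈ 5.07 × 10^-7 M

Co(OH)2(s) <=> Co^2+(aq) + 2 OH^-(aq)
Ksp = [Co^2+][OH^-]^2
Precipitation begins when Q = Ksp. With [Co^2+] = 0.00416 M:
1.07 × 10^-15 = (0.00416) × [OH^-]^2
[OH^-] = (1.07 × 10^-15 / 4.16 × 10^-3)^(1/2) = 5.07 x 10^-7 M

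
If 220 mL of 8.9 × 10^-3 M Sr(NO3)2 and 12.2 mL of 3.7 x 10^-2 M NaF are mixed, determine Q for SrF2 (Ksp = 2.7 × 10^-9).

Q ≈ 3.2 x 10^-8

Total volume = 220 + 12.2 = 232.2 mL.
[Sr^2+] = 8.9 × 10^-3 × (220/232.2) = 8.43 × 10^-3 M
[F^-] = 3.7 × 10^-2 × (12.2/232.2) = 1.94 × 10^-3 M
SrF2(s) ⇌ Sr^2+(aq) + 2 F^-(aq), so Q = [Sr^2+][F^-]^2
Q = (8.43 × 10^-3)(1.94 × 10^-3)^2 = 3.2 × 10^-8
Q > Ksp, so SrF2 will precipitate.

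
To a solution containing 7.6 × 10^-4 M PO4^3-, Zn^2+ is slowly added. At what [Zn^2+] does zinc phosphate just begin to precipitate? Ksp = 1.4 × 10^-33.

Zn3(PO4)2(s) <=> 3 Zn^2+(aq) + 2 PO4^3-(aq)
Ksp = [Zn^2+]^3[PO4^3-]^2
Precipitation begins when Q = Ksp. With [PO4^3-] = 7.6 × 10^-4 M:
1.4 × 10^-33 = (7.6 × 10^-4)^2 × [Zn^2+]^3
[Zn^2+] = (1.4 × 10^-33 / 5.78 x 10^-7)^(1/3) = 1.3 × 10^-9 M

[Zn^2+] = 1.3e-9 M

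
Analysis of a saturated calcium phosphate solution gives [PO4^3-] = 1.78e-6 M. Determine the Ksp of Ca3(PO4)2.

Ksp ≈ 6.03 x 10^-29

Ca3(PO4)2(s) ⇌ 3 Ca^2+(aq) + 2 PO4^3-(aq)
Stoichiometry gives [Ca^2+] = (3/2)[PO4^3-] = 2.670 x 10^-6 M.
Ksp = [Ca^2+]^3[PO4^3-]^2
Ksp = (2.670 x 10^-6)^3 × (1.78 x 10^-6)^2 = 6.03 × 10^-29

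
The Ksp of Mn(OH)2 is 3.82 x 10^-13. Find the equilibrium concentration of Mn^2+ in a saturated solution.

4.57e-5 M

Mn(OH)2(s) <=> Mn^2+ + 2 OH^-
Ksp = [Mn^2+][OH^-]^2
With molar solubility s: [Mn^2+] = s, [OH^-] = 2s.
So Ksp = s × (2s)^2 = 4s^3
s^3 = 3.82 x 10^-13 / 4, so s = 4.571 x 10^-5 M
[Mn^2+] = s = 4.57 × 10^-5 M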